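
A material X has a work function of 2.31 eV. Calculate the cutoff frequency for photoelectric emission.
5.5856e+14 Hz

The threshold frequency is when the photon energy equals the work function:
hf₀ = φ

Solving for f₀:
f₀ = φ/h = (2.31 eV × 1.602×10⁻¹⁹ J/eV) / (6.626×10⁻³⁴ J·s)
f₀ = 5.5856e+14 Hz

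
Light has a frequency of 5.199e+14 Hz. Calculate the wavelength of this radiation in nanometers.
576.63 nm

Using the wave equation: c = fλ

Solving for wavelength:
λ = c/f = (3×10⁸ m/s) / (5.199e+14 Hz)
λ = 576.63 nm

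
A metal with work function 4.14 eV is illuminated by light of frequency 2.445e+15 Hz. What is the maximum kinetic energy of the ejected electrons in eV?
5.9717 eV

Using Einstein's photoelectric equation: KE_max = hf - φ

First, calculate the photon energy:
E_photon = hf = (6.626×10⁻³⁴ J·s)(2.445e+15 Hz)
E_photon = 10.1117 eV

Then, the maximum kinetic energy:
KE_max = E_photon - φ = 10.1117 eV - 4.14 eV = 5.9717 eV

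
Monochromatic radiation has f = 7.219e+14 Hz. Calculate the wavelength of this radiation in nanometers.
415.28 nm

Using the wave equation: c = fλ

Solving for wavelength:
λ = c/f = (3×10⁸ m/s) / (7.219e+14 Hz)
λ = 415.28 nm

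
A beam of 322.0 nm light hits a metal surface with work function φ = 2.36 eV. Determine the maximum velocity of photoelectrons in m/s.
7.2407e+05 m/s

First, find the maximum kinetic energy:
E_photon = hc/λ = 3.8504 eV
KE_max = E_photon - φ = 3.8504 - 2.36 = 1.4904 eV

Convert to Joules: KE_max = 1.4904 × 1.602×10⁻¹⁹ J = 2.3879e-19 J

Then use KE = ½mv² to find velocity:
v = √(2·KE/m) = √(2 × 2.3879e-19 J / 9.109e-31 kg)
v = 7.2407e+05 m/s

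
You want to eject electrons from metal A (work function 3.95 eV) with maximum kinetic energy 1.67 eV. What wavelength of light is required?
220.61 nm

From Einstein's equation: KE_max = hc/λ - φ

Rearranging for λ:
hc/λ = KE_max + φ
λ = hc/(KE_max + φ)

Required photon energy:
E_photon = KE_max + φ = 1.67 + 3.95 = 5.62 eV

Required wavelength:
λ = hc/E_photon = (6.626×10⁻³⁴)(3×10⁸) / (5.62 × 1.602×10⁻¹⁹)
λ = 220.61 nm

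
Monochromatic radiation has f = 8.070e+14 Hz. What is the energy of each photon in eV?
3.3375 eV

Using E = hf:

E = hf = (6.626×10⁻³⁴ J·s)(8.070e+14 Hz)
E = 3.3375 eV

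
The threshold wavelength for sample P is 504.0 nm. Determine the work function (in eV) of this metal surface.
2.46 eV

At the threshold wavelength, photon energy equals work function:
φ = hc/λ₀

Calculating:
φ = (6.626×10⁻³⁴ J·s)(3×10⁸ m/s) / (504.0×10⁻⁹ m)
φ = 2.46 eV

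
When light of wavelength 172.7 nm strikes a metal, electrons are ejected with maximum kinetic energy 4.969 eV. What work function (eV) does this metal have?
2.21 eV

From Einstein's photoelectric equation: KE_max = hf - φ = hc/λ - φ

Rearranging for φ:
φ = hc/λ - KE_max

Calculate photon energy:
E_photon = hc/λ = 7.1792 eV

Therefore:
φ = 7.1792 - 4.969 = 2.21 eV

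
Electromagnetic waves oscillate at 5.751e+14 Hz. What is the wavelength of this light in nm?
521.29 nm

Using the wave equation: c = fλ

Solving for wavelength:
λ = c/f = (3×10⁸ m/s) / (5.751e+14 Hz)
λ = 521.29 nm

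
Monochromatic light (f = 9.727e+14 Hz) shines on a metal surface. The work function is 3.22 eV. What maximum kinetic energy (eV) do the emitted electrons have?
0.8028 eV

Using Einstein's photoelectric equation: KE_max = hf - φ

First, calculate the photon energy:
E_photon = hf = (6.626×10⁻³⁴ J·s)(9.727e+14 Hz)
E_photon = 4.0228 eV

Then, the maximum kinetic energy:
KE_max = E_photon - φ = 4.0228 eV - 3.22 eV = 0.8028 eV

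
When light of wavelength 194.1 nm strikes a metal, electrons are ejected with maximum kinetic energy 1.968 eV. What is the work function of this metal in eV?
4.42 eV

From Einstein's photoelectric equation: KE_max = hf - φ = hc/λ - φ

Rearranging for φ:
φ = hc/λ - KE_max

Calculate photon energy:
E_photon = hc/λ = 6.3876 eV

Therefore:
φ = 6.3876 - 1.968 = 4.42 eV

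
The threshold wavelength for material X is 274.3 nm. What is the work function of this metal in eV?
4.52 eV

At the threshold wavelength, photon energy equals work function:
φ = hc/λ₀

Calculating:
φ = (6.626×10⁻³⁴ J·s)(3×10⁸ m/s) / (274.3×10⁻⁹ m)
φ = 4.52 eV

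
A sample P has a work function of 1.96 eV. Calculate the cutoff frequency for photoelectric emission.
4.7393e+14 Hz

The threshold frequency is when the photon energy equals the work function:
hf₀ = φ

Solving for f₀:
f₀ = φ/h = (1.96 eV × 1.602×10⁻¹⁹ J/eV) / (6.626×10⁻³⁴ J·s)
f₀ = 4.7393e+14 Hz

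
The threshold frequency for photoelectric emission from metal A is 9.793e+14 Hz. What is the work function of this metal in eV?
4.05 eV

At the threshold frequency, photon energy equals work function:
φ = hf₀

Calculating:
φ = (6.626×10⁻³⁴ J·s)(9.793e+14 Hz)
φ = 4.05 eV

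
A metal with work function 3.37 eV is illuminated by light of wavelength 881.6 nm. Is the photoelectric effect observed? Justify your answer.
No

For photoemission, the photon energy must exceed the work function.

Photon energy: E = hc/λ = 1.4064 eV
Work function: φ = 3.37 eV

Since E_photon (1.4064 eV) < φ (3.37 eV), photoemission will NOT occur.
The threshold wavelength is λ₀ = hc/φ = 367.9 nm.
Since 881.6 nm > 367.9 nm, the photons lack sufficient energy.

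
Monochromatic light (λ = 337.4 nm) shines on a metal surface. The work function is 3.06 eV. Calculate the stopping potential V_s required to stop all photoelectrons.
0.6147 V

The stopping potential V_s satisfies: eV_s = KE_max

First, find KE_max using Einstein's equation:
E_photon = hc/λ = 3.6747 eV
KE_max = E_photon - φ = 3.6747 - 3.06 = 0.6147 eV

Since eV_s = KE_max:
V_s = KE_max/e = 0.6147 V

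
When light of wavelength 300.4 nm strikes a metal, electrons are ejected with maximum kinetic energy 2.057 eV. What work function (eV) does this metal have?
2.07 eV

From Einstein's photoelectric equation: KE_max = hf - φ = hc/λ - φ

Rearranging for φ:
φ = hc/λ - KE_max

Calculate photon energy:
E_photon = hc/λ = 4.1273 eV

Therefore:
φ = 4.1273 - 2.057 = 2.07 eV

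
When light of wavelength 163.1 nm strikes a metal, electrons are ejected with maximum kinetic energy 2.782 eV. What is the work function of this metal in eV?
4.82 eV

From Einstein's photoelectric equation: KE_max = hf - φ = hc/λ - φ

Rearranging for φ:
φ = hc/λ - KE_max

Calculate photon energy:
E_photon = hc/λ = 7.6017 eV

Therefore:
φ = 7.6017 - 2.782 = 4.82 eV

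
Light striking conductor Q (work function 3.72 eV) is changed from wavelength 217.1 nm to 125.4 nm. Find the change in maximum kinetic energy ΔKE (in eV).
4.1762 eV

Using Einstein's equation: KE_max = hc/λ - φ

For λ₁ = 217.1 nm:
KE₁ = hc/λ₁ - φ = 5.7109 - 3.72 = 1.9909 eV

For λ₂ = 125.4 nm:
KE₂ = hc/λ₂ - φ = 9.8871 - 3.72 = 6.1671 eV

Change in KE:
ΔKE = KE₂ - KE₁ = 6.1671 - 1.9909 = 4.1762 eV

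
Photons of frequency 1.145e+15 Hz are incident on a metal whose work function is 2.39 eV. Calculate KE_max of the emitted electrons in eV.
2.3453 eV

Using Einstein's photoelectric equation: KE_max = hf - φ

First, calculate the photon energy:
E_photon = hf = (6.626×10⁻³⁴ J·s)(1.145e+15 Hz)
E_photon = 4.7353 eV

Then, the maximum kinetic energy:
KE_max = E_photon - φ = 4.7353 eV - 2.39 eV = 2.3453 eV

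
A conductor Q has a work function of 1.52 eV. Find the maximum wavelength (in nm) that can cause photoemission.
815.69 nm

The threshold wavelength is when the photon energy equals the work function:
hc/λ₀ = φ

Solving for λ₀:
λ₀ = hc/φ = (6.626×10⁻³⁴ J·s)(3×10⁸ m/s) / (1.52 eV × 1.602×10⁻¹⁹ J/eV)
λ₀ = 815.69 nm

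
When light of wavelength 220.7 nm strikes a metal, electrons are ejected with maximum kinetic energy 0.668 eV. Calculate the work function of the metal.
4.95 eV

From Einstein's photoelectric equation: KE_max = hf - φ = hc/λ - φ

Rearranging for φ:
φ = hc/λ - KE_max

Calculate photon energy:
E_photon = hc/λ = 5.6178 eV

Therefore:
φ = 5.6178 - 0.668 = 4.95 eV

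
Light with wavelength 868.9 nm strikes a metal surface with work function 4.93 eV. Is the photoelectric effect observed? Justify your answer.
No

For photoemission, the photon energy must exceed the work function.

Photon energy: E = hc/λ = 1.4269 eV
Work function: φ = 4.93 eV

Since E_photon (1.4269 eV) < φ (4.93 eV), photoemission will NOT occur.
The threshold wavelength is λ₀ = hc/φ = 251.5 nm.
Since 868.9 nm > 251.5 nm, the photons lack sufficient energy.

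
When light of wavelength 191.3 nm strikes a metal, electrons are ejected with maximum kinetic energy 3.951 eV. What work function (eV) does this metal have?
2.53 eV

From Einstein's photoelectric equation: KE_max = hf - φ = hc/λ - φ

Rearranging for φ:
φ = hc/λ - KE_max

Calculate photon energy:
E_photon = hc/λ = 6.4811 eV

Therefore:
φ = 6.4811 - 3.951 = 2.53 eV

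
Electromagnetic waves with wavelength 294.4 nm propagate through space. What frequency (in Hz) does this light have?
1.0183e+15 Hz

Using the wave equation: c = fλ

Solving for frequency:
f = c/λ = (3×10⁸ m/s) / (294.4×10⁻⁹ m)
f = 1.0183e+15 Hz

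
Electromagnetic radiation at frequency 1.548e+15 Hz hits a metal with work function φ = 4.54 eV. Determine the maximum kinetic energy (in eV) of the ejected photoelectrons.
1.8620 eV

Using Einstein's photoelectric equation: KE_max = hf - φ

First, calculate the photon energy:
E_photon = hf = (6.626×10⁻³⁴ J·s)(1.548e+15 Hz)
E_photon = 6.4020 eV

Then, the maximum kinetic energy:
KE_max = E_photon - φ = 6.4020 eV - 4.54 eV = 1.8620 eV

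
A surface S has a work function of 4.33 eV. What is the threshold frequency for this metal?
1.0470e+15 Hz

The threshold frequency is when the photon energy equals the work function:
hf₀ = φ

Solving for f₀:
f₀ = φ/h = (4.33 eV × 1.602×10⁻¹⁹ J/eV) / (6.626×10⁻³⁴ J·s)
f₀ = 1.0470e+15 Hz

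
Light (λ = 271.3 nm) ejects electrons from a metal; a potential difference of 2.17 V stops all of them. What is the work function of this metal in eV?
2.40 eV

The stopping potential gives the maximum kinetic energy: KE_max = eV_s = 2.17 eV

From Einstein's photoelectric equation: KE_max = hc/λ - φ
Rearranging: φ = hc/λ - KE_max

Calculate photon energy:
E_photon = hc/λ = (6.626×10⁻³⁴ J·s)(3×10⁸ m/s) / (271.3×10⁻⁹ m) = 4.5700 eV

Therefore:
φ = 4.5700 - 2.17 = 2.40 eV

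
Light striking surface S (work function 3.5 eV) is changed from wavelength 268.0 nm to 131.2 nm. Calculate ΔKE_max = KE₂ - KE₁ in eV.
4.8237 eV

Using Einstein's equation: KE_max = hc/λ - φ

For λ₁ = 268.0 nm:
KE₁ = hc/λ₁ - φ = 4.6263 - 3.5 = 1.1263 eV

For λ₂ = 131.2 nm:
KE₂ = hc/λ₂ - φ = 9.4500 - 3.5 = 5.9500 eV

Change in KE:
ΔKE = KE₂ - KE₁ = 5.9500 - 1.1263 = 4.8237 eV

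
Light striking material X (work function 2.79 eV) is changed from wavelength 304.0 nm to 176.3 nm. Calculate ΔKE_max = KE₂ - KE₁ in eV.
2.9541 eV

Using Einstein's equation: KE_max = hc/λ - φ

For λ₁ = 304.0 nm:
KE₁ = hc/λ₁ - φ = 4.0784 - 2.79 = 1.2884 eV

For λ₂ = 176.3 nm:
KE₂ = hc/λ₂ - φ = 7.0326 - 2.79 = 4.2426 eV

Change in KE:
ΔKE = KE₂ - KE₁ = 4.2426 - 1.2884 = 2.9541 eV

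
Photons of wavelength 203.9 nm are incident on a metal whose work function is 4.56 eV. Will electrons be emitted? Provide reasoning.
Yes

For photoemission, the photon energy must exceed the work function.

Photon energy: E = hc/λ = 6.0806 eV
Work function: φ = 4.56 eV

Since E_photon (6.0806 eV) > φ (4.56 eV), photoemission WILL occur.
The threshold wavelength is λ₀ = hc/φ = 271.9 nm.
Since 203.9 nm < 271.9 nm, the light has sufficient energy.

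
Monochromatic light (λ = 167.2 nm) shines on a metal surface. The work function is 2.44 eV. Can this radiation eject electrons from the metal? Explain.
Yes

For photoemission, the photon energy must exceed the work function.

Photon energy: E = hc/λ = 7.4153 eV
Work function: φ = 2.44 eV

Since E_photon (7.4153 eV) > φ (2.44 eV), photoemission WILL occur.
The threshold wavelength is λ₀ = hc/φ = 508.1 nm.
Since 167.2 nm < 508.1 nm, the light has sufficient energy.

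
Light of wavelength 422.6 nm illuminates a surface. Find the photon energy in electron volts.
2.9338 eV

Using E = hf = hc/λ:

E = hc/λ = (6.626×10⁻³⁴ J·s)(3×10⁸ m/s) / (422.6×10⁻⁹ m)
E = 2.9338 eV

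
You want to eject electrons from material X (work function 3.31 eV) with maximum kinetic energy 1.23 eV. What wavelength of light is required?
273.09 nm

From Einstein's equation: KE_max = hc/λ - φ

Rearranging for λ:
hc/λ = KE_max + φ
λ = hc/(KE_max + φ)

Required photon energy:
E_photon = KE_max + φ = 1.23 + 3.31 = 4.54 eV

Required wavelength:
λ = hc/E_photon = (6.626×10⁻³⁴)(3×10⁸) / (4.54 × 1.602×10⁻¹⁹)
λ = 273.09 nm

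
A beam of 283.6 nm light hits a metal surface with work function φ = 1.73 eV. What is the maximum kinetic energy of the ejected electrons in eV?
2.6418 eV

Using Einstein's photoelectric equation: KE_max = hf - φ = hc/λ - φ

First, calculate the photon energy:
E_photon = hc/λ = (6.626×10⁻³⁴ J·s)(3×10⁸ m/s) / (283.6×10⁻⁹ m)
E_photon = 4.3718 eV

Then, the maximum kinetic energy:
KE_max = E_photon - φ = 4.3718 eV - 1.73 eV = 2.6418 eV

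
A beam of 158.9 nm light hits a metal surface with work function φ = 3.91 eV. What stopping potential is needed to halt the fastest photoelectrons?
3.8927 V

The stopping potential V_s satisfies: eV_s = KE_max

First, find KE_max using Einstein's equation:
E_photon = hc/λ = 7.8027 eV
KE_max = E_photon - φ = 7.8027 - 3.91 = 3.8927 eV

Since eV_s = KE_max:
V_s = KE_max/e = 3.8927 V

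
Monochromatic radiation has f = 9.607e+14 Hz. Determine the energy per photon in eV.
3.9731 eV

Using E = hf:

E = hf = (6.626×10⁻³⁴ J·s)(9.607e+14 Hz)
E = 3.9731 eV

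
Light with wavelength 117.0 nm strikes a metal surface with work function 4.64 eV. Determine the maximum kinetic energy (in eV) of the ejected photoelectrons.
5.9569 eV

Using Einstein's photoelectric equation: KE_max = hf - φ = hc/λ - φ

First, calculate the photon energy:
E_photon = hc/λ = (6.626×10⁻³⁴ J·s)(3×10⁸ m/s) / (117.0×10⁻⁹ m)
E_photon = 10.5969 eV

Then, the maximum kinetic energy:
KE_max = E_photon - φ = 10.5969 eV - 4.64 eV = 5.9569 eV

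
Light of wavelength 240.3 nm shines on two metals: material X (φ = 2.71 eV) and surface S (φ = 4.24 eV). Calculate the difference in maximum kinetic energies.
1.5300 eV

Using KE_max = hc/λ - φ for each metal:

Photon energy: E = hc/λ = 5.1596 eV

For material X (φ₁ = 2.71 eV):
KE₁ = E - φ₁ = 5.1596 - 2.71 = 2.4496 eV

For surface S (φ₂ = 4.24 eV):
KE₂ = E - φ₂ = 5.1596 - 4.24 = 0.9196 eV

Difference:
ΔKE = KE₁ - KE₂ = 2.4496 - 0.9196 = 1.5300 eV

Note: The difference equals the difference in work functions: 4.24 - 2.71 = 1.53 eV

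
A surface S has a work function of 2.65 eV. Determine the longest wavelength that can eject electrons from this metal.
467.86 nm

The threshold wavelength is when the photon energy equals the work function:
hc/λ₀ = φ

Solving for λ₀:
λ₀ = hc/φ = (6.626×10⁻³⁴ J·s)(3×10⁸ m/s) / (2.65 eV × 1.602×10⁻¹⁹ J/eV)
λ₀ = 467.86 nm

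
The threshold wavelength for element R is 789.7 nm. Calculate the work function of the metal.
1.57 eV

At the threshold wavelength, photon energy equals work function:
φ = hc/λ₀

Calculating:
φ = (6.626×10⁻³⁴ J·s)(3×10⁸ m/s) / (789.7×10⁻⁹ m)
φ = 1.57 eV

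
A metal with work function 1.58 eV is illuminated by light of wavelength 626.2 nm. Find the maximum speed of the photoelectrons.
3.7508e+05 m/s

First, find the maximum kinetic energy:
E_photon = hc/λ = 1.9799 eV
KE_max = E_photon - φ = 1.9799 - 1.58 = 0.3999 eV

Convert to Joules: KE_max = 0.3999 × 1.602×10⁻¹⁹ J = 6.4078e-20 J

Then use KE = ½mv² to find velocity:
v = √(2·KE/m) = √(2 × 6.4078e-20 J / 9.109e-31 kg)
v = 3.7508e+05 m/s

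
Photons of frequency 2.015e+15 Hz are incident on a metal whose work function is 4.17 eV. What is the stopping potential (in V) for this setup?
4.1634 V

The stopping potential V_s satisfies: eV_s = KE_max

First, find KE_max using Einstein's equation:
E_photon = hf = (6.626×10⁻³⁴ J·s)(2.015e+15 Hz) = 8.3334 eV
KE_max = E_photon - φ = 8.3334 - 4.17 = 4.1634 eV

Since eV_s = KE_max:
V_s = KE_max/e = 4.1634 V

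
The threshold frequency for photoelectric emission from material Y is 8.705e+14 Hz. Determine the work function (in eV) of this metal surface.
3.60 eV

At the threshold frequency, photon energy equals work function:
φ = hf₀

Calculating:
φ = (6.626×10⁻³⁴ J·s)(8.705e+14 Hz)
φ = 3.60 eV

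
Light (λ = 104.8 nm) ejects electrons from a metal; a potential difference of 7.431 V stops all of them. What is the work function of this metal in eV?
4.40 eV

The stopping potential gives the maximum kinetic energy: KE_max = eV_s = 7.431 eV

From Einstein's photoelectric equation: KE_max = hc/λ - φ
Rearranging: φ = hc/λ - KE_max

Calculate photon energy:
E_photon = hc/λ = (6.626×10⁻³⁴ J·s)(3×10⁸ m/s) / (104.8×10⁻⁹ m) = 11.8306 eV

Therefore:
φ = 11.8306 - 7.431 = 4.40 eV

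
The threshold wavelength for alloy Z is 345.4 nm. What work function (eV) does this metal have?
3.59 eV

At the threshold wavelength, photon energy equals work function:
φ = hc/λ₀

Calculating:
φ = (6.626×10⁻³⁴ J·s)(3×10⁸ m/s) / (345.4×10⁻⁹ m)
φ = 3.59 eV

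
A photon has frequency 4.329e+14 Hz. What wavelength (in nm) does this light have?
692.52 nm

Using the wave equation: c = fλ

Solving for wavelength:
λ = c/f = (3×10⁸ m/s) / (4.329e+14 Hz)
λ = 692.52 nm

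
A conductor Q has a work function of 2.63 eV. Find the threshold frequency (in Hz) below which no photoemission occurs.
6.3593e+14 Hz

The threshold frequency is when the photon energy equals the work function:
hf₀ = φ

Solving for f₀:
f₀ = φ/h = (2.63 eV × 1.602×10⁻¹⁹ J/eV) / (6.626×10⁻³⁴ J·s)
f₀ = 6.3593e+14 Hz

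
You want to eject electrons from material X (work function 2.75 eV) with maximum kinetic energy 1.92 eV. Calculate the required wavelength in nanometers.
265.49 nm

From Einstein's equation: KE_max = hc/λ - φ

Rearranging for λ:
hc/λ = KE_max + φ
λ = hc/(KE_max + φ)

Required photon energy:
E_photon = KE_max + φ = 1.92 + 2.75 = 4.67 eV

Required wavelength:
λ = hc/E_photon = (6.626×10⁻³⁴)(3×10⁸) / (4.67 × 1.602×10⁻¹⁹)
λ = 265.49 nm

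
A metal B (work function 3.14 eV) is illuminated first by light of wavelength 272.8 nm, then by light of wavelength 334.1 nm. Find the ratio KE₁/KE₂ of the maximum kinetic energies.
2.4604

Using Einstein's equation: KE_max = hc/λ - φ

For λ₁ = 272.8 nm:
E₁ = hc/λ₁ = 4.5449 eV
KE₁ = E₁ - φ = 4.5449 - 3.14 = 1.4049 eV

For λ₂ = 334.1 nm:
E₂ = hc/λ₂ = 3.7110 eV
KE₂ = E₂ - φ = 3.7110 - 3.14 = 0.5710 eV

Ratio: KE₁/KE₂ = 1.4049/0.5710 = 2.4604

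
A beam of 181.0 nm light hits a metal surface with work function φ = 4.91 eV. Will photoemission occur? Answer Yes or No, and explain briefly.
Yes

For photoemission, the photon energy must exceed the work function.

Photon energy: E = hc/λ = 6.8500 eV
Work function: φ = 4.91 eV

Since E_photon (6.8500 eV) > φ (4.91 eV), photoemission WILL occur.
The threshold wavelength is λ₀ = hc/φ = 252.5 nm.
Since 181.0 nm < 252.5 nm, the light has sufficient energy.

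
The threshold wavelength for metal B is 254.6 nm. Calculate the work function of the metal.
4.87 eV

At the threshold wavelength, photon energy equals work function:
φ = hc/λ₀

Calculating:
φ = (6.626×10⁻³⁴ J·s)(3×10⁸ m/s) / (254.6×10⁻⁹ m)
φ = 4.87 eV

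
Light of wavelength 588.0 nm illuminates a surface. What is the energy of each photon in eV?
2.1086 eV

Using E = hf = hc/λ:

E = hc/λ = (6.626×10⁻³⁴ J·s)(3×10⁸ m/s) / (588.0×10⁻⁹ m)
E = 2.1086 eV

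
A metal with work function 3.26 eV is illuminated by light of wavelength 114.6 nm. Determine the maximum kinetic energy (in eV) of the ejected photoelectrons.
7.5589 eV

Using Einstein's photoelectric equation: KE_max = hf - φ = hc/λ - φ

First, calculate the photon energy:
E_photon = hc/λ = (6.626×10⁻³⁴ J·s)(3×10⁸ m/s) / (114.6×10⁻⁹ m)
E_photon = 10.8189 eV

Then, the maximum kinetic energy:
KE_max = E_photon - φ = 10.8189 eV - 3.26 eV = 7.5589 eV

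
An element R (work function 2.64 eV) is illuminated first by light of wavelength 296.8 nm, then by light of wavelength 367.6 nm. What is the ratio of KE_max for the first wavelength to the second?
2.0979

Using Einstein's equation: KE_max = hc/λ - φ

For λ₁ = 296.8 nm:
E₁ = hc/λ₁ = 4.1774 eV
KE₁ = E₁ - φ = 4.1774 - 2.64 = 1.5374 eV

For λ₂ = 367.6 nm:
E₂ = hc/λ₂ = 3.3728 eV
KE₂ = E₂ - φ = 3.3728 - 2.64 = 0.7328 eV

Ratio: KE₁/KE₂ = 1.5374/0.7328 = 2.0979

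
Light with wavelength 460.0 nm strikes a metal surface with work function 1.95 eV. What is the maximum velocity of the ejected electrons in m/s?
5.1203e+05 m/s

First, find the maximum kinetic energy:
E_photon = hc/λ = 2.6953 eV
KE_max = E_photon - φ = 2.6953 - 1.95 = 0.7453 eV

Convert to Joules: KE_max = 0.7453 × 1.602×10⁻¹⁹ J = 1.1941e-19 J

Then use KE = ½mv² to find velocity:
v = √(2·KE/m) = √(2 × 1.1941e-19 J / 9.109e-31 kg)
v = 5.1203e+05 m/s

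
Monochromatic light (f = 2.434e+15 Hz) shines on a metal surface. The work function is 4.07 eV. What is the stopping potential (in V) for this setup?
5.9962 V

The stopping potential V_s satisfies: eV_s = KE_max

First, find KE_max using Einstein's equation:
E_photon = hf = (6.626×10⁻³⁴ J·s)(2.434e+15 Hz) = 10.0662 eV
KE_max = E_photon - φ = 10.0662 - 4.07 = 5.9962 eV

Since eV_s = KE_max:
V_s = KE_max/e = 5.9962 V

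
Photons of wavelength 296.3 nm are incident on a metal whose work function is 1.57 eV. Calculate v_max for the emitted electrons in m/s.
9.5899e+05 m/s

First, find the maximum kinetic energy:
E_photon = hc/λ = 4.1844 eV
KE_max = E_photon - φ = 4.1844 - 1.57 = 2.6144 eV

Convert to Joules: KE_max = 2.6144 × 1.602×10⁻¹⁹ J = 4.1888e-19 J

Then use KE = ½mv² to find velocity:
v = √(2·KE/m) = √(2 × 4.1888e-19 J / 9.109e-31 kg)
v = 9.5899e+05 m/s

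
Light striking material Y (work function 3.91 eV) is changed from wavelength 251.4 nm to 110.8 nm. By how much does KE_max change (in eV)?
6.2582 eV

Using Einstein's equation: KE_max = hc/λ - φ

For λ₁ = 251.4 nm:
KE₁ = hc/λ₁ - φ = 4.9318 - 3.91 = 1.0218 eV

For λ₂ = 110.8 nm:
KE₂ = hc/λ₂ - φ = 11.1899 - 3.91 = 7.2799 eV

Change in KE:
ΔKE = KE₂ - KE₁ = 7.2799 - 1.0218 = 6.2582 eV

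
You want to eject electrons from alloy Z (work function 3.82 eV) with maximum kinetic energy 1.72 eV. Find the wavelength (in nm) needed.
223.80 nm

From Einstein's equation: KE_max = hc/λ - φ

Rearranging for λ:
hc/λ = KE_max + φ
λ = hc/(KE_max + φ)

Required photon energy:
E_photon = KE_max + φ = 1.72 + 3.82 = 5.54 eV

Required wavelength:
λ = hc/E_photon = (6.626×10⁻³⁴)(3×10⁸) / (5.54 × 1.602×10⁻¹⁹)
λ = 223.80 nm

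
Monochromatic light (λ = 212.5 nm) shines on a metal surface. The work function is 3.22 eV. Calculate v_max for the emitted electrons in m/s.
9.5901e+05 m/s

First, find the maximum kinetic energy:
E_photon = hc/λ = 5.8346 eV
KE_max = E_photon - φ = 5.8346 - 3.22 = 2.6146 eV

Convert to Joules: KE_max = 2.6146 × 1.602×10⁻¹⁹ J = 4.1890e-19 J

Then use KE = ½mv² to find velocity:
v = √(2·KE/m) = √(2 × 4.1890e-19 J / 9.109e-31 kg)
v = 9.5901e+05 m/s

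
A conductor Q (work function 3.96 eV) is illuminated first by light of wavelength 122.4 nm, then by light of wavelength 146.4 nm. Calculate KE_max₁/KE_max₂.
1.3683

Using Einstein's equation: KE_max = hc/λ - φ

For λ₁ = 122.4 nm:
E₁ = hc/λ₁ = 10.1294 eV
KE₁ = E₁ - φ = 10.1294 - 3.96 = 6.1694 eV

For λ₂ = 146.4 nm:
E₂ = hc/λ₂ = 8.4689 eV
KE₂ = E₂ - φ = 8.4689 - 3.96 = 4.5089 eV

Ratio: KE₁/KE₂ = 6.1694/4.5089 = 1.3683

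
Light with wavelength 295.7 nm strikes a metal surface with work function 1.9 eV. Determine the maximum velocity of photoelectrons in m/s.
8.9809e+05 m/s

First, find the maximum kinetic energy:
E_photon = hc/λ = 4.1929 eV
KE_max = E_photon - φ = 4.1929 - 1.9 = 2.2929 eV

Convert to Joules: KE_max = 2.2929 × 1.602×10⁻¹⁹ J = 3.6736e-19 J

Then use KE = ½mv² to find velocity:
v = √(2·KE/m) = √(2 × 3.6736e-19 J / 9.109e-31 kg)
v = 8.9809e+05 m/s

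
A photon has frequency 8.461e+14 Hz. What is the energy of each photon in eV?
3.4992 eV

Using E = hf:

E = hf = (6.626×10⁻³⁴ J·s)(8.461e+14 Hz)
E = 3.4992 eV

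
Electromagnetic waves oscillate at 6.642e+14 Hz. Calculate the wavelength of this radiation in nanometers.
451.36 nm

Using the wave equation: c = fλ

Solving for wavelength:
λ = c/f = (3×10⁸ m/s) / (6.642e+14 Hz)
λ = 451.36 nm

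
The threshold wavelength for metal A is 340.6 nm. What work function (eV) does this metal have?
3.64 eV

At the threshold wavelength, photon energy equals work function:
φ = hc/λ₀

Calculating:
φ = (6.626×10⁻³⁴ J·s)(3×10⁸ m/s) / (340.6×10⁻⁹ m)
φ = 3.64 eV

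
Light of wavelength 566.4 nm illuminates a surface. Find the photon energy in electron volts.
2.1890 eV

Using E = hf = hc/λ:

E = hc/λ = (6.626×10⁻³⁴ J·s)(3×10⁸ m/s) / (566.4×10⁻⁹ m)
E = 2.1890 eV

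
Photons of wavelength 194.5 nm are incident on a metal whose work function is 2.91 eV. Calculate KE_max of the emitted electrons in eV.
3.4645 eV

Using Einstein's photoelectric equation: KE_max = hf - φ = hc/λ - φ

First, calculate the photon energy:
E_photon = hc/λ = (6.626×10⁻³⁴ J·s)(3×10⁸ m/s) / (194.5×10⁻⁹ m)
E_photon = 6.3745 eV

Then, the maximum kinetic energy:
KE_max = E_photon - φ = 6.3745 eV - 2.91 eV = 3.4645 eV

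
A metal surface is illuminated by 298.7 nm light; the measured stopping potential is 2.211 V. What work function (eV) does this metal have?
1.94 eV

The stopping potential gives the maximum kinetic energy: KE_max = eV_s = 2.211 eV

From Einstein's photoelectric equation: KE_max = hc/λ - φ
Rearranging: φ = hc/λ - KE_max

Calculate photon energy:
E_photon = hc/λ = (6.626×10⁻³⁴ J·s)(3×10⁸ m/s) / (298.7×10⁻⁹ m) = 4.1508 eV

Therefore:
φ = 4.1508 - 2.211 = 1.94 eV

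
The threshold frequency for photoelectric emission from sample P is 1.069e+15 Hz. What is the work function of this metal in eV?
4.42 eV

At the threshold frequency, photon energy equals work function:
φ = hf₀

Calculating:
φ = (6.626×10⁻³⁴ J·s)(1.069e+15 Hz)
φ = 4.42 eV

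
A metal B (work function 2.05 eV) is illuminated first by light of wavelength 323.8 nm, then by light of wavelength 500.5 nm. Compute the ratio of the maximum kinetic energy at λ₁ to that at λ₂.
4.1643

Using Einstein's equation: KE_max = hc/λ - φ

For λ₁ = 323.8 nm:
E₁ = hc/λ₁ = 3.8290 eV
KE₁ = E₁ - φ = 3.8290 - 2.05 = 1.7790 eV

For λ₂ = 500.5 nm:
E₂ = hc/λ₂ = 2.4772 eV
KE₂ = E₂ - φ = 2.4772 - 2.05 = 0.4272 eV

Ratio: KE₁/KE₂ = 1.7790/0.4272 = 4.1643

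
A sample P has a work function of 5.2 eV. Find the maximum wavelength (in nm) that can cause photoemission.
238.43 nm

The threshold wavelength is when the photon energy equals the work function:
hc/λ₀ = φ

Solving for λ₀:
λ₀ = hc/φ = (6.626×10⁻³⁴ J·s)(3×10⁸ m/s) / (5.2 eV × 1.602×10⁻¹⁹ J/eV)
λ₀ = 238.43 nm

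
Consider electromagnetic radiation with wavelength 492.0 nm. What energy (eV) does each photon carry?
2.5200 eV

Using E = hf = hc/λ:

E = hc/λ = (6.626×10⁻³⁴ J·s)(3×10⁸ m/s) / (492.0×10⁻⁹ m)
E = 2.5200 eV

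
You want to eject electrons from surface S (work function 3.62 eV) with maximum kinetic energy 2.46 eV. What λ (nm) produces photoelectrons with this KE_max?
203.92 nm

From Einstein's equation: KE_max = hc/λ - φ

Rearranging for λ:
hc/λ = KE_max + φ
λ = hc/(KE_max + φ)

Required photon energy:
E_photon = KE_max + φ = 2.46 + 3.62 = 6.08 eV

Required wavelength:
λ = hc/E_photon = (6.626×10⁻³⁴)(3×10⁸) / (6.08 × 1.602×10⁻¹⁹)
λ = 203.92 nm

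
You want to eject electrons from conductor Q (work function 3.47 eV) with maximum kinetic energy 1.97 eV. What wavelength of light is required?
227.91 nm

From Einstein's equation: KE_max = hc/λ - φ

Rearranging for λ:
hc/λ = KE_max + φ
λ = hc/(KE_max + φ)

Required photon energy:
E_photon = KE_max + φ = 1.97 + 3.47 = 5.44 eV

Required wavelength:
λ = hc/E_photon = (6.626×10⁻³⁴)(3×10⁸) / (5.44 × 1.602×10⁻¹⁹)
λ = 227.91 nm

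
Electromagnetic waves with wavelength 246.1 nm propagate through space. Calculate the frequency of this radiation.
1.2182e+15 Hz

Using the wave equation: c = fλ

Solving for frequency:
f = c/λ = (3×10⁸ m/s) / (246.1×10⁻⁹ m)
f = 1.2182e+15 Hz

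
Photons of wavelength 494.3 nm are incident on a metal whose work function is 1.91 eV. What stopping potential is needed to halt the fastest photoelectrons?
0.5983 V

The stopping potential V_s satisfies: eV_s = KE_max

First, find KE_max using Einstein's equation:
E_photon = hc/λ = 2.5083 eV
KE_max = E_photon - φ = 2.5083 - 1.91 = 0.5983 eV

Since eV_s = KE_max:
V_s = KE_max/e = 0.5983 V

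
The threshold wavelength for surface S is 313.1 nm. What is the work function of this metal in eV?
3.96 eV

At the threshold wavelength, photon energy equals work function:
φ = hc/λ₀

Calculating:
φ = (6.626×10⁻³⁴ J·s)(3×10⁸ m/s) / (313.1×10⁻⁹ m)
φ = 3.96 eV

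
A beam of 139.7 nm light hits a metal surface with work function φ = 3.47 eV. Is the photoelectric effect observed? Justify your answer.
Yes

For photoemission, the photon energy must exceed the work function.

Photon energy: E = hc/λ = 8.8750 eV
Work function: φ = 3.47 eV

Since E_photon (8.8750 eV) > φ (3.47 eV), photoemission WILL occur.
The threshold wavelength is λ₀ = hc/φ = 357.3 nm.
Since 139.7 nm < 357.3 nm, the light has sufficient energy.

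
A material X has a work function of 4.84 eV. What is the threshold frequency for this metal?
1.1703e+15 Hz

The threshold frequency is when the photon energy equals the work function:
hf₀ = φ

Solving for f₀:
f₀ = φ/h = (4.84 eV × 1.602×10⁻¹⁹ J/eV) / (6.626×10⁻³⁴ J·s)
f₀ = 1.1703e+15 Hz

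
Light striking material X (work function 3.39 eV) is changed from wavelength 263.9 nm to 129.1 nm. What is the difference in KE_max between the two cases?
4.9056 eV

Using Einstein's equation: KE_max = hc/λ - φ

For λ₁ = 263.9 nm:
KE₁ = hc/λ₁ - φ = 4.6982 - 3.39 = 1.3082 eV

For λ₂ = 129.1 nm:
KE₂ = hc/λ₂ - φ = 9.6037 - 3.39 = 6.2137 eV

Change in KE:
ΔKE = KE₂ - KE₁ = 6.2137 - 1.3082 = 4.9056 eV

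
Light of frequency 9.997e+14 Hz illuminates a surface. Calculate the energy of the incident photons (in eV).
4.1344 eV

Using E = hf:

E = hf = (6.626×10⁻³⁴ J·s)(9.997e+14 Hz)
E = 4.1344 eV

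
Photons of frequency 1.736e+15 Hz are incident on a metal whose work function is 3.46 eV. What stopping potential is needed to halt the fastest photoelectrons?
3.7195 V

The stopping potential V_s satisfies: eV_s = KE_max

First, find KE_max using Einstein's equation:
E_photon = hf = (6.626×10⁻³⁴ J·s)(1.736e+15 Hz) = 7.1795 eV
KE_max = E_photon - φ = 7.1795 - 3.46 = 3.7195 eV

Since eV_s = KE_max:
V_s = KE_max/e = 3.7195 V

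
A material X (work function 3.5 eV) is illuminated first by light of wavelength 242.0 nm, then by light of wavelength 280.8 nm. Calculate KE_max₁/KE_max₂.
1.7734

Using Einstein's equation: KE_max = hc/λ - φ

For λ₁ = 242.0 nm:
E₁ = hc/λ₁ = 5.1233 eV
KE₁ = E₁ - φ = 5.1233 - 3.5 = 1.6233 eV

For λ₂ = 280.8 nm:
E₂ = hc/λ₂ = 4.4154 eV
KE₂ = E₂ - φ = 4.4154 - 3.5 = 0.9154 eV

Ratio: KE₁/KE₂ = 1.6233/0.9154 = 1.7734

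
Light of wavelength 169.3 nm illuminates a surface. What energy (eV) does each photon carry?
7.3233 eV

Using E = hf = hc/λ:

E = hc/λ = (6.626×10⁻³⁴ J·s)(3×10⁸ m/s) / (169.3×10⁻⁹ m)
E = 7.3233 eV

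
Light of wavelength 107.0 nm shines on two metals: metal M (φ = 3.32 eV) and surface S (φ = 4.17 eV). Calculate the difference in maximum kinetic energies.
0.8500 eV

Using KE_max = hc/λ - φ for each metal:

Photon energy: E = hc/λ = 11.5873 eV

For metal M (φ₁ = 3.32 eV):
KE₁ = E - φ₁ = 11.5873 - 3.32 = 8.2673 eV

For surface S (φ₂ = 4.17 eV):
KE₂ = E - φ₂ = 11.5873 - 4.17 = 7.4173 eV

Difference:
ΔKE = KE₁ - KE₂ = 8.2673 - 7.4173 = 0.8500 eV

Note: The difference equals the difference in work functions: 4.17 - 3.32 = 0.85 eV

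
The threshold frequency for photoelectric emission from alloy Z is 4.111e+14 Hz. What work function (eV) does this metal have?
1.70 eV

At the threshold frequency, photon energy equals work function:
φ = hf₀

Calculating:
φ = (6.626×10⁻³⁴ J·s)(4.111e+14 Hz)
φ = 1.70 eV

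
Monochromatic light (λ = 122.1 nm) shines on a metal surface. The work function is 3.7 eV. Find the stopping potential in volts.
6.4543 V

The stopping potential V_s satisfies: eV_s = KE_max

First, find KE_max using Einstein's equation:
E_photon = hc/λ = 10.1543 eV
KE_max = E_photon - φ = 10.1543 - 3.7 = 6.4543 eV

Since eV_s = KE_max:
V_s = KE_max/e = 6.4543 V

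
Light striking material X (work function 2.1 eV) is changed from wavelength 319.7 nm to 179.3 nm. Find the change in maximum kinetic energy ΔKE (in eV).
3.0368 eV

Using Einstein's equation: KE_max = hc/λ - φ

For λ₁ = 319.7 nm:
KE₁ = hc/λ₁ - φ = 3.8781 - 2.1 = 1.7781 eV

For λ₂ = 179.3 nm:
KE₂ = hc/λ₂ - φ = 6.9149 - 2.1 = 4.8149 eV

Change in KE:
ΔKE = KE₂ - KE₁ = 4.8149 - 1.7781 = 3.0368 eV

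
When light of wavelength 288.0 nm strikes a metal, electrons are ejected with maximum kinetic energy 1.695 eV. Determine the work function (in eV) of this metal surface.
2.61 eV

From Einstein's photoelectric equation: KE_max = hf - φ = hc/λ - φ

Rearranging for φ:
φ = hc/λ - KE_max

Calculate photon energy:
E_photon = hc/λ = 4.3050 eV

Therefore:
φ = 4.3050 - 1.695 = 2.61 eV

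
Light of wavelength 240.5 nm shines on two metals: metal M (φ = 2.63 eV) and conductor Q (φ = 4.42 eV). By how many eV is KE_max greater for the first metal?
1.7900 eV

Using KE_max = hc/λ - φ for each metal:

Photon energy: E = hc/λ = 5.1553 eV

For metal M (φ₁ = 2.63 eV):
KE₁ = E - φ₁ = 5.1553 - 2.63 = 2.5253 eV

For conductor Q (φ₂ = 4.42 eV):
KE₂ = E - φ₂ = 5.1553 - 4.42 = 0.7353 eV

Difference:
ΔKE = KE₁ - KE₂ = 2.5253 - 0.7353 = 1.7900 eV

Note: The difference equals the difference in work functions: 4.42 - 2.63 = 1.79 eV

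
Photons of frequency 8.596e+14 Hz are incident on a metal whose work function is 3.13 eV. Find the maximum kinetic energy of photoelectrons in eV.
0.4250 eV

Using Einstein's photoelectric equation: KE_max = hf - φ

First, calculate the photon energy:
E_photon = hf = (6.626×10⁻³⁴ J·s)(8.596e+14 Hz)
E_photon = 3.5550 eV

Then, the maximum kinetic energy:
KE_max = E_photon - φ = 3.5550 eV - 3.13 eV = 0.4250 eV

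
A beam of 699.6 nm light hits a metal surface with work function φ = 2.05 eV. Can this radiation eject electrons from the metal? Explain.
No

For photoemission, the photon energy must exceed the work function.

Photon energy: E = hc/λ = 1.7722 eV
Work function: φ = 2.05 eV

Since E_photon (1.7722 eV) < φ (2.05 eV), photoemission will NOT occur.
The threshold wavelength is λ₀ = hc/φ = 604.8 nm.
Since 699.6 nm > 604.8 nm, the photons lack sufficient energy.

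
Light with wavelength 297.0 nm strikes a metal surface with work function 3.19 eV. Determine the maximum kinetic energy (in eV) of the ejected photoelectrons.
0.9846 eV

Using Einstein's photoelectric equation: KE_max = hf - φ = hc/λ - φ

First, calculate the photon energy:
E_photon = hc/λ = (6.626×10⁻³⁴ J·s)(3×10⁸ m/s) / (297.0×10⁻⁹ m)
E_photon = 4.1746 eV

Then, the maximum kinetic energy:
KE_max = E_photon - φ = 4.1746 eV - 3.19 eV = 0.9846 eV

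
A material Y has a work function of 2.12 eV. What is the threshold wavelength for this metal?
584.83 nm

The threshold wavelength is when the photon energy equals the work function:
hc/λ₀ = φ

Solving for λ₀:
λ₀ = hc/φ = (6.626×10⁻³⁴ J·s)(3×10⁸ m/s) / (2.12 eV × 1.602×10⁻¹⁹ J/eV)
λ₀ = 584.83 nm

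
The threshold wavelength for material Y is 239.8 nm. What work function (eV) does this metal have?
5.17 eV

At the threshold wavelength, photon energy equals work function:
φ = hc/λ₀

Calculating:
φ = (6.626×10⁻³⁴ J·s)(3×10⁸ m/s) / (239.8×10⁻⁹ m)
φ = 5.17 eV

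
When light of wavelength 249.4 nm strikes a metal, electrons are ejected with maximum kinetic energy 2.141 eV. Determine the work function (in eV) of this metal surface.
2.83 eV

From Einstein's photoelectric equation: KE_max = hf - φ = hc/λ - φ

Rearranging for φ:
φ = hc/λ - KE_max

Calculate photon energy:
E_photon = hc/λ = 4.9713 eV

Therefore:
φ = 4.9713 - 2.141 = 2.83 eV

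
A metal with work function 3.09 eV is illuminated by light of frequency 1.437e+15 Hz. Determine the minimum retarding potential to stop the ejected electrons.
2.8530 V

The stopping potential V_s satisfies: eV_s = KE_max

First, find KE_max using Einstein's equation:
E_photon = hf = (6.626×10⁻³⁴ J·s)(1.437e+15 Hz) = 5.9430 eV
KE_max = E_photon - φ = 5.9430 - 3.09 = 2.8530 eV

Since eV_s = KE_max:
V_s = KE_max/e = 2.8530 V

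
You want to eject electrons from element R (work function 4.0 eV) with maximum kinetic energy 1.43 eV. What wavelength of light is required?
228.33 nm

From Einstein's equation: KE_max = hc/λ - φ

Rearranging for λ:
hc/λ = KE_max + φ
λ = hc/(KE_max + φ)

Required photon energy:
E_photon = KE_max + φ = 1.43 + 4.0 = 5.43 eV

Required wavelength:
λ = hc/E_photon = (6.626×10⁻³⁴)(3×10⁸) / (5.43 × 1.602×10⁻¹⁹)
λ = 228.33 nm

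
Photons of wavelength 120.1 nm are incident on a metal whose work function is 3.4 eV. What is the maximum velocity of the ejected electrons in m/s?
1.5606e+06 m/s

First, find the maximum kinetic energy:
E_photon = hc/λ = 10.3234 eV
KE_max = E_photon - φ = 10.3234 - 3.4 = 6.9234 eV

Convert to Joules: KE_max = 6.9234 × 1.602×10⁻¹⁹ J = 1.1093e-18 J

Then use KE = ½mv² to find velocity:
v = √(2·KE/m) = √(2 × 1.1093e-18 J / 9.109e-31 kg)
v = 1.5606e+06 m/s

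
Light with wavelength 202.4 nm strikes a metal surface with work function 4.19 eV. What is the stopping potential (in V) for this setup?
1.9357 V

The stopping potential V_s satisfies: eV_s = KE_max

First, find KE_max using Einstein's equation:
E_photon = hc/λ = 6.1257 eV
KE_max = E_photon - φ = 6.1257 - 4.19 = 1.9357 eV

Since eV_s = KE_max:
V_s = KE_max/e = 1.9357 V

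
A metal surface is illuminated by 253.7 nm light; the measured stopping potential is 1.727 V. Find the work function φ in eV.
3.16 eV

The stopping potential gives the maximum kinetic energy: KE_max = eV_s = 1.727 eV

From Einstein's photoelectric equation: KE_max = hc/λ - φ
Rearranging: φ = hc/λ - KE_max

Calculate photon energy:
E_photon = hc/λ = (6.626×10⁻³⁴ J·s)(3×10⁸ m/s) / (253.7×10⁻⁹ m) = 4.8870 eV

Therefore:
φ = 4.8870 - 1.727 = 3.16 eV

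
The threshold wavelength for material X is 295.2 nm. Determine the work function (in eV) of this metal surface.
4.20 eV

At the threshold wavelength, photon energy equals work function:
φ = hc/λ₀

Calculating:
φ = (6.626×10⁻³⁴ J·s)(3×10⁸ m/s) / (295.2×10⁻⁹ m)
φ = 4.20 eV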